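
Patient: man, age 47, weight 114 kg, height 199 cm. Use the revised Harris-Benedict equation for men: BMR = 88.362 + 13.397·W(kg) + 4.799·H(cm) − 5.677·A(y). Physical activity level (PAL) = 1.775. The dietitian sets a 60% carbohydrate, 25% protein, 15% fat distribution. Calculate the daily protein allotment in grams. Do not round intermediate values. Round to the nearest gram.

Harris-Benedict: BMR = 88.362 + 13.397(114) + 4.799(199) − 5.677(47) = 2303.802 kcal/day.
TEE = 2303.802 × 1.775 = 4089.2486 kcal/day.
Protein energy = 25% × 4089.2486 = 1022.3121 kcal.
Protein = 1022.3121 ÷ 4 kcal/g = 255.578 g.

256 g/day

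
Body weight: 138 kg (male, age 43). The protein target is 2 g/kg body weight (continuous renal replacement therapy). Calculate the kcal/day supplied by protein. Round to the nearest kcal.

Protein = 2 g/kg × 138 kg = 276 g/day.
Protein energy = 276 g × 4 kcal/g = 1104 kcal/day.

1104 kcal/day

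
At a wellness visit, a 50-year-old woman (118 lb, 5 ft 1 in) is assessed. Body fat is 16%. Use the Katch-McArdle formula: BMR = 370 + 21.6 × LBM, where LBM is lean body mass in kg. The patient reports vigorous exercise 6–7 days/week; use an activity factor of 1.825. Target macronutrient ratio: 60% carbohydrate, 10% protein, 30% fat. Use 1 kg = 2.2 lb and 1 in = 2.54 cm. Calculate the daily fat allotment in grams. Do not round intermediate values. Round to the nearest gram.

Convert to metric: weight = 118 ÷ 2.2 = 53.6364 kg; height = (5×12 + 1) × 2.54 = 61 × 2.54 = 154.94 cm.
LBM = 53.6364 × (1 − 0.16) = 45.0545 kg. Katch-McArdle: BMR = 370 + 21.6 × 45.0545 = 1343.1782 kcal/day.
TEE = 1343.1782 × 1.825 = 2451.3002 kcal/day.
Fat energy = 30% × 2451.3002 = 735.3901 kcal.
Fat = 735.3901 ÷ 9 kcal/g = 81.71 g.

82 g/day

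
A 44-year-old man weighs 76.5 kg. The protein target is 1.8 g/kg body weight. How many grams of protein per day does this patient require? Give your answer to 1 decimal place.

137.7 g/day

Protein = 1.8 g/kg × 76.5 kg = 137.7 g/day.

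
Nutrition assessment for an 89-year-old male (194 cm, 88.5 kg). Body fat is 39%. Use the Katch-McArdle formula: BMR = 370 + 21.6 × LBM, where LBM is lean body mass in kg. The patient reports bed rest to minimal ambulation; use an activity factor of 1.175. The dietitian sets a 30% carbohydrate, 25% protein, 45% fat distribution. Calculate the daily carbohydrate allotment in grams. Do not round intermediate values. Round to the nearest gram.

135 g/day

LBM = 88.5 × (1 − 0.39) = 53.985 kg. Katch-McArdle: BMR = 370 + 21.6 × 53.985 = 1536.076 kcal/day.
TEE = 1536.076 × 1.175 = 1804.8893 kcal/day.
Carbohydrate energy = 30% × 1804.8893 = 541.4668 kcal.
Carbohydrate = 541.4668 ÷ 4 kcal/g = 135.3667 g.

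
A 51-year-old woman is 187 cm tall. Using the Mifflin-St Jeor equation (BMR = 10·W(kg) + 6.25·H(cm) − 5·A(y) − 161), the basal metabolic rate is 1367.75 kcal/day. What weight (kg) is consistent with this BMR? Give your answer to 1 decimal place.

1367.75 = 10·W + 6.25(187) − 5(51) − 161
10·W = 1367.75 − 752.75 = 615, so W = 61.5 kg.

61.5 kg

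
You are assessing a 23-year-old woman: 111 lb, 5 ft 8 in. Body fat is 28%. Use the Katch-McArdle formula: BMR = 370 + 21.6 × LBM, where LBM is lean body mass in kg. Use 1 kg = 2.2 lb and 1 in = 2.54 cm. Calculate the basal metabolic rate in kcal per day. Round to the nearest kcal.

Convert to metric: weight = 111 ÷ 2.2 = 50.4545 kg; height = (5×12 + 8) × 2.54 = 68 × 2.54 = 172.72 cm.
LBM = 50.4545 × (1 − 0.28) = 36.3273 kg. Katch-McArdle: BMR = 370 + 21.6 × 36.3273 = 1154.6691 kcal/day.

1155 kcal per day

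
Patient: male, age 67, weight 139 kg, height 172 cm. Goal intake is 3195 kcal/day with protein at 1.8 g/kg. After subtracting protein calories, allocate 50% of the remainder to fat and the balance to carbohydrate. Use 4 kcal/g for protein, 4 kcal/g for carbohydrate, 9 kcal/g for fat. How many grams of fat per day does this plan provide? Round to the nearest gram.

122 g/day

Protein = 1.8 × 139 = 250.2 g → 250.2 × 4 = 1000.8 kcal.
Non-protein calories = 3195 − 1000.8 = 2194.2 kcal.
Fat: 50% × 2194.2 = 1097.1 kcal; carbohydrate: 1097.1 kcal.
Fat: 1097.1 kcal ÷ 9 kcal/g = 121.9 g.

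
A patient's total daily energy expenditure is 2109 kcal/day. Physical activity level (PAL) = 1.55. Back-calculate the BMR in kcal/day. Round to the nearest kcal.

1361 kcal/day

BMR = TEE ÷ activity factor = 2109 ÷ 1.55 = 1360.6452 kcal/day.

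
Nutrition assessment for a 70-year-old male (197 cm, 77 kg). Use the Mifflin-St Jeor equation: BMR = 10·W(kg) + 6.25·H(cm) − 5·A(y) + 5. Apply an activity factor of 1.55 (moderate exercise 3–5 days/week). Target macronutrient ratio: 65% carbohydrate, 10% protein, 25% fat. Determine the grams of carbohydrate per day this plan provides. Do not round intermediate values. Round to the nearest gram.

417 g/day

Mifflin-St Jeor (male): BMR = 10(77) + 6.25(197) − 5(70) + 5 = 770 + 1231.25 − 350 + 5 = 1656.25 kcal/day.
TEE = 1656.25 × 1.55 = 2567.1875 kcal/day.
Carbohydrate energy = 65% × 2567.1875 = 1668.6719 kcal.
Carbohydrate = 1668.6719 ÷ 4 kcal/g = 417.168 g.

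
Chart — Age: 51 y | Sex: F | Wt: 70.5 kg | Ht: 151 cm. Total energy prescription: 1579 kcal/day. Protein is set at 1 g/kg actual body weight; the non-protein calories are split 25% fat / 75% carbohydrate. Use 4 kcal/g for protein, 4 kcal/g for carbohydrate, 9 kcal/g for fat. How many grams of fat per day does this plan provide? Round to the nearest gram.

36 g/day

Protein = 1 × 70.5 = 70.5 g → 70.5 × 4 = 282 kcal.
Non-protein calories = 1579 − 282 = 1297 kcal.
Fat: 25% × 1297 = 324.25 kcal; carbohydrate: 972.75 kcal.
Fat: 324.25 kcal ÷ 9 kcal/g = 36.0278 g.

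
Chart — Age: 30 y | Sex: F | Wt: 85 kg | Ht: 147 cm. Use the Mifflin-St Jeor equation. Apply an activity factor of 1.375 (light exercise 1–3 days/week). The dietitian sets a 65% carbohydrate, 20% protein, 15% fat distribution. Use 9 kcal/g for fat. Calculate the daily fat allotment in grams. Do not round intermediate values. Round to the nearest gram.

33 g/day

Mifflin-St Jeor (female): BMR = 10(85) + 6.25(147) − 5(30) − 161 = 850 + 918.75 − 150 − 161 = 1457.75 kcal/day.
TEE = 1457.75 × 1.375 = 2004.4063 kcal/day.
Fat energy = 15% × 2004.4063 = 300.6609 kcal.
Fat = 300.6609 ÷ 9 kcal/g = 33.4068 g.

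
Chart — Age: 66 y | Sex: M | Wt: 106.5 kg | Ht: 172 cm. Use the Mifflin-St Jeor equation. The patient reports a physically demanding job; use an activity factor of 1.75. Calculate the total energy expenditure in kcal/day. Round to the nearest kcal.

Mifflin-St Jeor (male): BMR = 10(106.5) + 6.25(172) − 5(66) + 5 = 1065 + 1075 − 330 + 5 = 1815 kcal/day.
TEE = BMR × activity factor = 1815 × 1.75 = 3176.25 kcal/day.

3176 kcal/day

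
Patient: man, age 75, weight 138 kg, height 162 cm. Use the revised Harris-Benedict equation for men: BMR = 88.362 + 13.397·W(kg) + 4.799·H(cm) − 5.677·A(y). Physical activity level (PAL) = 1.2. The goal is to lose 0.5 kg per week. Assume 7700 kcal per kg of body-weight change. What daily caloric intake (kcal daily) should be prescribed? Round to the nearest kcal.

2197 kcal daily

Harris-Benedict: BMR = 88.362 + 13.397(138) + 4.799(162) − 5.677(75) = 2288.811 kcal/day.
TEE = 2288.811 × 1.2 = 2746.5732 kcal/day.
Required daily deficit = 0.5 × 7700 ÷ 7 = 550 kcal/day.
Target intake = 2746.5732 − 550 = 2196.5732 kcal/day.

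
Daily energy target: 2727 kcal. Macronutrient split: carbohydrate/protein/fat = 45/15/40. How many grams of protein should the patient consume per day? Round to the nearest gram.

102 g/day

Protein energy = 15% × 2727 = 409.05 kcal.
At 4 kcal/g: 409.05 ÷ 4 = 102.2625 g.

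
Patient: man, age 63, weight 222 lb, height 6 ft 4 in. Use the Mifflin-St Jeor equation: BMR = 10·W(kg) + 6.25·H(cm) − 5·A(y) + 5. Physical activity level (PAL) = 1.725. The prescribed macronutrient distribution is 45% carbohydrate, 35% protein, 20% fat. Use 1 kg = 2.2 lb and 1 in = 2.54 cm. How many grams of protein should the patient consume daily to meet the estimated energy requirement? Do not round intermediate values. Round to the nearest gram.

Convert to metric: weight = 222 ÷ 2.2 = 100.9091 kg; height = (6×12 + 4) × 2.54 = 76 × 2.54 = 193.04 cm.
Mifflin-St Jeor (male): BMR = 10(100.9091) + 6.25(193.04) − 5(63) + 5 = 1009.0909 + 1206.5 − 315 + 5 = 1905.5909 kcal/day.
TEE = 1905.5909 × 1.725 = 3287.1443 kcal/day.
Protein energy = 35% × 3287.1443 = 1150.5005 kcal.
Protein = 1150.5005 ÷ 4 kcal/g = 287.6251 g.

288 g/day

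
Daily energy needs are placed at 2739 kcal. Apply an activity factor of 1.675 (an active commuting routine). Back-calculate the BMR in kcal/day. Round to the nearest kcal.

BMR = TEE ÷ activity factor = 2739 ÷ 1.675 = 1635.2239 kcal/day.

1635 kcal/day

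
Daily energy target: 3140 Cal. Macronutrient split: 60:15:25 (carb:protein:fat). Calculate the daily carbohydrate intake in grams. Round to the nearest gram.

Carbohydrate energy = 60% × 3140 = 1884 kcal.
At 4 kcal/g: 1884 ÷ 4 = 471 g.

471 g/day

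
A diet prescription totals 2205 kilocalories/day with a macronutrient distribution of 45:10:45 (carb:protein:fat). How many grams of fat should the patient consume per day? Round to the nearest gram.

Fat energy = 45% × 2205 = 992.25 kcal.
At 9 kcal/g: 992.25 ÷ 9 = 110.25 g.

110 g/day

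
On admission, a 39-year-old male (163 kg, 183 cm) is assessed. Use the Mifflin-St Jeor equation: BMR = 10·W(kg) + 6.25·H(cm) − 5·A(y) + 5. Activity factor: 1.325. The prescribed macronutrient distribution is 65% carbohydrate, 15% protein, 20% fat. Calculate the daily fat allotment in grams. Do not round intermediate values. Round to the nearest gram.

Mifflin-St Jeor (male): BMR = 10(163) + 6.25(183) − 5(39) + 5 = 1630 + 1143.75 − 195 + 5 = 2583.75 kcal/day.
TEE = 2583.75 × 1.325 = 3423.4688 kcal/day.
Fat energy = 20% × 3423.4688 = 684.6938 kcal.
Fat = 684.6938 ÷ 9 kcal/g = 76.0771 g.

76 g/day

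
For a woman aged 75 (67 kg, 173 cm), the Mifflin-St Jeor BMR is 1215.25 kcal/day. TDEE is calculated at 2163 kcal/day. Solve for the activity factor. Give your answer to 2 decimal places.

Activity factor = TEE ÷ BMR = 2163 ÷ 1215.25 = 1.78.

1.78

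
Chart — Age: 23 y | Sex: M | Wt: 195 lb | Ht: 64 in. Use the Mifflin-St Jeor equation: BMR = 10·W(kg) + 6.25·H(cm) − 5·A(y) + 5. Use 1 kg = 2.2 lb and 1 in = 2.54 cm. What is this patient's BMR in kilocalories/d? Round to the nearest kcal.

1792 kilocalories/d

Convert to metric: weight = 195 ÷ 2.2 = 88.6364 kg; height = 64 × 2.54 = 162.56 cm.
Mifflin-St Jeor (male): BMR = 10(88.6364) + 6.25(162.56) − 5(23) + 5 = 886.3636 + 1016 − 115 + 5 = 1792.3636 kcal/day.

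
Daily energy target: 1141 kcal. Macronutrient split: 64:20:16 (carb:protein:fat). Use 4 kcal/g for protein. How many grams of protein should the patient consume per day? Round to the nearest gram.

Protein energy = 20% × 1141 = 228.2 kcal.
At 4 kcal/g: 228.2 ÷ 4 = 57.05 g.

57 g/day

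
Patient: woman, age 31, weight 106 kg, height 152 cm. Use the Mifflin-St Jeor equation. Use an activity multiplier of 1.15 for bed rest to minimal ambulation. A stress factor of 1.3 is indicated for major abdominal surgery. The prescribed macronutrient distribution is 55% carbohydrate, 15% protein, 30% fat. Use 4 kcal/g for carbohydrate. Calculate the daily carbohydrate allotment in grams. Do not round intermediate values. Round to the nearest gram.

Mifflin-St Jeor (female): BMR = 10(106) + 6.25(152) − 5(31) − 161 = 1060 + 950 − 155 − 161 = 1694 kcal/day.
TEE = 1694 × 1.15 = 1948.1 kcal/day.
With stress factor 1.3: 1948.1 × 1.3 = 2532.53 kcal/day.
Carbohydrate energy = 55% × 2532.53 = 1392.8915 kcal.
Carbohydrate = 1392.8915 ÷ 4 kcal/g = 348.2229 g.

348 g/day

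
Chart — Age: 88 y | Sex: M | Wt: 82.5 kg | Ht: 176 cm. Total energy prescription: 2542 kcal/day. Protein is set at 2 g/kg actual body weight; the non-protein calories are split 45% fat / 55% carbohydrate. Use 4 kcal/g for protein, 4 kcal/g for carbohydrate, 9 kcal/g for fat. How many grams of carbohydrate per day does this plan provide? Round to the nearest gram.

259 g/day

Protein = 2 × 82.5 = 165 g → 165 × 4 = 660 kcal.
Non-protein calories = 2542 − 660 = 1882 kcal.
Fat: 45% × 1882 = 846.9 kcal; carbohydrate: 1035.1 kcal.
Carbohydrate: 1035.1 kcal ÷ 4 kcal/g = 258.775 g.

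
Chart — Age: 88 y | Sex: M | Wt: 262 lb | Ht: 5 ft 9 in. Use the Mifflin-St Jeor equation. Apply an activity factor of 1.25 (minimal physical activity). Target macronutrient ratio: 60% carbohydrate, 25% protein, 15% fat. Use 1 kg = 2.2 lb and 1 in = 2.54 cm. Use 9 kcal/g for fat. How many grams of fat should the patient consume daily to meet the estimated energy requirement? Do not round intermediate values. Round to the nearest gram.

39 g/day

Convert to metric: weight = 262 ÷ 2.2 = 119.0909 kg; height = (5×12 + 9) × 2.54 = 69 × 2.54 = 175.26 cm.
Mifflin-St Jeor (male): BMR = 10(119.0909) + 6.25(175.26) − 5(88) + 5 = 1190.9091 + 1095.375 − 440 + 5 = 1851.2841 kcal/day.
TEE = 1851.2841 × 1.25 = 2314.1051 kcal/day.
Fat energy = 15% × 2314.1051 = 347.1158 kcal.
Fat = 347.1158 ÷ 9 kcal/g = 38.5684 g.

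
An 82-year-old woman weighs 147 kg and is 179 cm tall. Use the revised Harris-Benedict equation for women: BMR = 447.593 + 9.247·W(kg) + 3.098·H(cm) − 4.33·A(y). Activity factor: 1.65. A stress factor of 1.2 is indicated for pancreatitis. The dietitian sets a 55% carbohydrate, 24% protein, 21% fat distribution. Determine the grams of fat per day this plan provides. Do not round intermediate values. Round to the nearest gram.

93 g/day

Harris-Benedict: BMR = 447.593 + 9.247(147) + 3.098(179) − 4.33(82) = 2006.384 kcal/day.
TEE = 2006.384 × 1.65 = 3310.5336 kcal/day.
With stress factor 1.2: 3310.5336 × 1.2 = 3972.6403 kcal/day.
Fat energy = 21% × 3972.6403 = 834.2545 kcal.
Fat = 834.2545 ÷ 9 kcal/g = 92.6949 g.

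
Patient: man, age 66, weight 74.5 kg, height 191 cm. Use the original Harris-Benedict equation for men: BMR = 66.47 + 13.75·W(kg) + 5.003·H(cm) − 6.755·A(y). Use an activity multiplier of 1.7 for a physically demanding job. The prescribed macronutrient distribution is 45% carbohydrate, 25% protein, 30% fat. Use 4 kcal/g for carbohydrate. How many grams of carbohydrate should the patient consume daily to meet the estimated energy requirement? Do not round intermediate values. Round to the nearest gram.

Harris-Benedict: BMR = 66.47 + 13.75(74.5) + 5.003(191) − 6.755(66) = 1600.588 kcal/day.
TEE = 1600.588 × 1.7 = 2720.9996 kcal/day.
Carbohydrate energy = 45% × 2720.9996 = 1224.4498 kcal.
Carbohydrate = 1224.4498 ÷ 4 kcal/g = 306.1125 g.

306 g/day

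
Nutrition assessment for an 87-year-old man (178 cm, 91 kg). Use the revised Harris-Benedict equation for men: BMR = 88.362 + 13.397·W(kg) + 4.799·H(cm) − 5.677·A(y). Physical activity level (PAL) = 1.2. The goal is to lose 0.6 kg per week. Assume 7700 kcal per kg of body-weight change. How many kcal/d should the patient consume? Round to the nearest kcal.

Harris-Benedict: BMR = 88.362 + 13.397(91) + 4.799(178) − 5.677(87) = 1667.812 kcal/day.
TEE = 1667.812 × 1.2 = 2001.3744 kcal/day.
Required daily deficit = 0.6 × 7700 ÷ 7 = 660 kcal/day.
Target intake = 2001.3744 − 660 = 1341.3744 kcal/day.

1341 kcal/d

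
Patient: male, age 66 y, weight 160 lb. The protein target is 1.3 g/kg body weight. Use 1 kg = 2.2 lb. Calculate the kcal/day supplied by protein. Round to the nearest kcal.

Weight in kg = 160 ÷ 2.2 = 72.7273 kg.
Protein = 1.3 g/kg × 72.7273 kg = 94.5455 g/day.
Protein energy = 94.5455 g × 4 kcal/g = 378.1818 kcal/day.

378 kcal/day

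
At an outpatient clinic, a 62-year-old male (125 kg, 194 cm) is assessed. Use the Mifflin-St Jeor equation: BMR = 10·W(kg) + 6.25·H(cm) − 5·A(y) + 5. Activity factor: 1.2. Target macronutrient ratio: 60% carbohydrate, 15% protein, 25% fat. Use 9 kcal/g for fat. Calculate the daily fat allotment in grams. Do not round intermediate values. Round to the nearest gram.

72 g/day

Mifflin-St Jeor (male): BMR = 10(125) + 6.25(194) − 5(62) + 5 = 1250 + 1212.5 − 310 + 5 = 2157.5 kcal/day.
TEE = 2157.5 × 1.2 = 2589 kcal/day.
Fat energy = 25% × 2589 = 647.25 kcal.
Fat = 647.25 ÷ 9 kcal/g = 71.9167 g.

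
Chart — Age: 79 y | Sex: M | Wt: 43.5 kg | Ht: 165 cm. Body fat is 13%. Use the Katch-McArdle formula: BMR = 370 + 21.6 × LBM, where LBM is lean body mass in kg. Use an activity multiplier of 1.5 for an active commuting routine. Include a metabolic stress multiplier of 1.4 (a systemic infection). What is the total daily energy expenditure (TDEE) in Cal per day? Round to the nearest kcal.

LBM = 43.5 × (1 − 0.13) = 37.845 kg. Katch-McArdle: BMR = 370 + 21.6 × 37.845 = 1187.452 kcal/day.
TEE = BMR × activity factor = 1187.452 × 1.5 = 1781.178 kcal/day.
Apply stress factor: 1781.178 × 1.4 = 2493.6492 kcal/day.

2494 Cal per day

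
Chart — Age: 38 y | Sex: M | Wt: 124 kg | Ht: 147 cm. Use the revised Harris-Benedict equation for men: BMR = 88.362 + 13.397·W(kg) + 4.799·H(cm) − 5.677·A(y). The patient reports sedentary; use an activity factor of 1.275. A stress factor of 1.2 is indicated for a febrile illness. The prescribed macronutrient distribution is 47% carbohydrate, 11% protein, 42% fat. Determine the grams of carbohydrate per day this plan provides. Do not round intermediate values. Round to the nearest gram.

Harris-Benedict: BMR = 88.362 + 13.397(124) + 4.799(147) − 5.677(38) = 2239.317 kcal/day.
TEE = 2239.317 × 1.275 = 2855.1292 kcal/day.
With stress factor 1.2: 2855.1292 × 1.2 = 3426.155 kcal/day.
Carbohydrate energy = 47% × 3426.155 = 1610.2929 kcal.
Carbohydrate = 1610.2929 ÷ 4 kcal/g = 402.5732 g.

403 g/day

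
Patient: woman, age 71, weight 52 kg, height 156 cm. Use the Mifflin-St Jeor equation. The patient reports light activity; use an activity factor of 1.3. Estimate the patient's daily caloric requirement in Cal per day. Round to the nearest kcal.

1273 Cal per day

Mifflin-St Jeor (female): BMR = 10(52) + 6.25(156) − 5(71) − 161 = 520 + 975 − 355 − 161 = 979 kcal/day.
TEE = BMR × activity factor = 979 × 1.3 = 1272.7 kcal/day.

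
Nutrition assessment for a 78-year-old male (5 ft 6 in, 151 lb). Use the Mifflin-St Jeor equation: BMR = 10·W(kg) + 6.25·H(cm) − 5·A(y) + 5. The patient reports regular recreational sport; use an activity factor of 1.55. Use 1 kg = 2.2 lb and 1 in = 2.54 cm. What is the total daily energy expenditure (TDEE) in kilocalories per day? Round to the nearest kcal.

2091 kilocalories per day

Convert to metric: weight = 151 ÷ 2.2 = 68.6364 kg; height = (5×12 + 6) × 2.54 = 66 × 2.54 = 167.64 cm.
Mifflin-St Jeor (male): BMR = 10(68.6364) + 6.25(167.64) − 5(78) + 5 = 686.3636 + 1047.75 − 390 + 5 = 1349.1136 kcal/day.
TEE = BMR × activity factor = 1349.1136 × 1.55 = 2091.1261 kcal/day.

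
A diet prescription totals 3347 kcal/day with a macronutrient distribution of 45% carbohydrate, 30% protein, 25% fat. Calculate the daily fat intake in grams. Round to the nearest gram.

93 g/day

Fat energy = 25% × 3347 = 836.75 kcal.
At 9 kcal/g: 836.75 ÷ 9 = 92.9722 g.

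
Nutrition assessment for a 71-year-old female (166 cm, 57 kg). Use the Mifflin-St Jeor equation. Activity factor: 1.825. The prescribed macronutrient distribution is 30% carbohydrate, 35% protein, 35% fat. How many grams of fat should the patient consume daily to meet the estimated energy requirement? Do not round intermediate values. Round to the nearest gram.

77 g/day

Mifflin-St Jeor (female): BMR = 10(57) + 6.25(166) − 5(71) − 161 = 570 + 1037.5 − 355 − 161 = 1091.5 kcal/day.
TEE = 1091.5 × 1.825 = 1991.9875 kcal/day.
Fat energy = 35% × 1991.9875 = 697.1956 kcal.
Fat = 697.1956 ÷ 9 kcal/g = 77.4662 g.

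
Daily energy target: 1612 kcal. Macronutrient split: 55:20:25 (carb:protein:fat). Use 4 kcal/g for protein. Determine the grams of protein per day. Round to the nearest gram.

81 g/day

Protein energy = 20% × 1612 = 322.4 kcal.
At 4 kcal/g: 322.4 ÷ 4 = 80.6 g.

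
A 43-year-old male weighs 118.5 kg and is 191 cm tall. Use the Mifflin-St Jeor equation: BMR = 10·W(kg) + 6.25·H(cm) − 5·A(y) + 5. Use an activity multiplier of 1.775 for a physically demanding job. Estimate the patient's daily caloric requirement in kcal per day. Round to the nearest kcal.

3850 kcal per day

Mifflin-St Jeor (male): BMR = 10(118.5) + 6.25(191) − 5(43) + 5 = 1185 + 1193.75 − 215 + 5 = 2168.75 kcal/day.
TEE = BMR × activity factor = 2168.75 × 1.775 = 3849.5313 kcal/day.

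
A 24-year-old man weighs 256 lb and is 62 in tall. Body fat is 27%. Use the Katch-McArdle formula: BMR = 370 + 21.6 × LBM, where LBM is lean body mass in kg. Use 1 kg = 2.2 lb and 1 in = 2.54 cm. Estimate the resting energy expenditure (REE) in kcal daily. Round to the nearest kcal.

2205 kcal daily

Convert to metric: weight = 256 ÷ 2.2 = 116.3636 kg; height = 62 × 2.54 = 157.48 cm.
LBM = 116.3636 × (1 − 0.27) = 84.9455 kg. Katch-McArdle: BMR = 370 + 21.6 × 84.9455 = 2204.8218 kcal/day.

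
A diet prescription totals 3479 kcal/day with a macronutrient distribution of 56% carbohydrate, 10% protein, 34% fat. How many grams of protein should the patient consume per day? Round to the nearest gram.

Protein energy = 10% × 3479 = 347.9 kcal.
At 4 kcal/g: 347.9 ÷ 4 = 86.975 g.

87 g/day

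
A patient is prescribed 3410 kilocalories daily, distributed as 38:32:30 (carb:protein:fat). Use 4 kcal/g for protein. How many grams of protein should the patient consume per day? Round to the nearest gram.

Protein energy = 32% × 3410 = 1091.2 kcal.
At 4 kcal/g: 1091.2 ÷ 4 = 272.8 g.

273 g/day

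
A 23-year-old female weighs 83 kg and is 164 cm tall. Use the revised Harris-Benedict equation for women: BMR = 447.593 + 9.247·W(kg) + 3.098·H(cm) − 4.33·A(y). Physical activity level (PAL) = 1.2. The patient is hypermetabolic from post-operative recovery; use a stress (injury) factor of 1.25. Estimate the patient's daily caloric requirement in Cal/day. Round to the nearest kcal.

Harris-Benedict: BMR = 447.593 + 9.247(83) + 3.098(164) − 4.33(23) = 1623.576 kcal/day.
TEE = BMR × activity factor = 1623.576 × 1.2 = 1948.2912 kcal/day.
Apply stress factor: 1948.2912 × 1.25 = 2435.364 kcal/day.

2435 Cal/day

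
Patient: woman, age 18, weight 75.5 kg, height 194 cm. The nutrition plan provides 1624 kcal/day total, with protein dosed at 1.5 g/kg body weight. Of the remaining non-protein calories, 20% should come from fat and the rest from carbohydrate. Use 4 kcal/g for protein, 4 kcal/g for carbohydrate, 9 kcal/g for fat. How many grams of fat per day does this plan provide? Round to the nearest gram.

Protein = 1.5 × 75.5 = 113.25 g → 113.25 × 4 = 453 kcal.
Non-protein calories = 1624 − 453 = 1171 kcal.
Fat: 20% × 1171 = 234.2 kcal; carbohydrate: 936.8 kcal.
Fat: 234.2 kcal ÷ 9 kcal/g = 26.0222 g.

26 g/day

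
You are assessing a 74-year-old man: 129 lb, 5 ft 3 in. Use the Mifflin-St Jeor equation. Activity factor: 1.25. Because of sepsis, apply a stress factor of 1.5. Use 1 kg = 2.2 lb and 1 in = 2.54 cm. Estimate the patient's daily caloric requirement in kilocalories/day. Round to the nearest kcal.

2290 kilocalories/day

Convert to metric: weight = 129 ÷ 2.2 = 58.6364 kg; height = (5×12 + 3) × 2.54 = 63 × 2.54 = 160.02 cm.
Mifflin-St Jeor (male): BMR = 10(58.6364) + 6.25(160.02) − 5(74) + 5 = 586.3636 + 1000.125 − 370 + 5 = 1221.4886 kcal/day.
TEE = BMR × activity factor = 1221.4886 × 1.25 = 1526.8608 kcal/day.
Apply stress factor: 1526.8608 × 1.5 = 2290.2912 kcal/day.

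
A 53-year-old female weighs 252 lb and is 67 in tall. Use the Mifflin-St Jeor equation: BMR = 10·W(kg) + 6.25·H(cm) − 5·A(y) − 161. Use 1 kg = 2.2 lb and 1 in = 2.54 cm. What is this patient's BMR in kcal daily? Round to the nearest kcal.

Convert to metric: weight = 252 ÷ 2.2 = 114.5455 kg; height = 67 × 2.54 = 170.18 cm.
Mifflin-St Jeor (female): BMR = 10(114.5455) + 6.25(170.18) − 5(53) − 161 = 1145.4545 + 1063.625 − 265 − 161 = 1783.0795 kcal/day.

1783 kcal daily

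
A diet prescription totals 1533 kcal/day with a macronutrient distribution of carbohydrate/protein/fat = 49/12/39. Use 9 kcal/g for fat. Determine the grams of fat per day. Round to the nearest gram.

Fat energy = 39% × 1533 = 597.87 kcal.
At 9 kcal/g: 597.87 ÷ 9 = 66.43 g.

66 g/day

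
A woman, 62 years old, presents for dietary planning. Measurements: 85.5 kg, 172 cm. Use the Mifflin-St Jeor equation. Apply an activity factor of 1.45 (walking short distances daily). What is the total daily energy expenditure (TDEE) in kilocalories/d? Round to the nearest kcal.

Mifflin-St Jeor (female): BMR = 10(85.5) + 6.25(172) − 5(62) − 161 = 855 + 1075 − 310 − 161 = 1459 kcal/day.
TEE = BMR × activity factor = 1459 × 1.45 = 2115.55 kcal/day.

2116 kilocalories/d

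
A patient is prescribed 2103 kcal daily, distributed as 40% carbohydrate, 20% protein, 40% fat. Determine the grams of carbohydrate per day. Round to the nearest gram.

Carbohydrate energy = 40% × 2103 = 841.2 kcal.
At 4 kcal/g: 841.2 ÷ 4 = 210.3 g.

210 g/day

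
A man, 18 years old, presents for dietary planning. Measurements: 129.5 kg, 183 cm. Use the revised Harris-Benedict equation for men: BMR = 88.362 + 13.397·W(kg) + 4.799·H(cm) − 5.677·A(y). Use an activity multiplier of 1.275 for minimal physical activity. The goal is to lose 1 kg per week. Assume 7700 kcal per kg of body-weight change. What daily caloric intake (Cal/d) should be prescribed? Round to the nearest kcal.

Harris-Benedict: BMR = 88.362 + 13.397(129.5) + 4.799(183) − 5.677(18) = 2599.3045 kcal/day.
TEE = 2599.3045 × 1.275 = 3314.1132 kcal/day.
Required daily deficit = 1 × 7700 ÷ 7 = 1100 kcal/day.
Target intake = 3314.1132 − 1100 = 2214.1132 kcal/day.

2214 Cal/d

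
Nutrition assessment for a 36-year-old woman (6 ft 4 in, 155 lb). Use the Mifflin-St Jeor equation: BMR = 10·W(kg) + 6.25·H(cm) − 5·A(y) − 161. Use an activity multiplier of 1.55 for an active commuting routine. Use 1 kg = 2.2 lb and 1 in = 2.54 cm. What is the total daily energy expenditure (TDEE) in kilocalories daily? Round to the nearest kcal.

Convert to metric: weight = 155 ÷ 2.2 = 70.4545 kg; height = (6×12 + 4) × 2.54 = 76 × 2.54 = 193.04 cm.
Mifflin-St Jeor (female): BMR = 10(70.4545) + 6.25(193.04) − 5(36) − 161 = 704.5455 + 1206.5 − 180 − 161 = 1570.0455 kcal/day.
TEE = BMR × activity factor = 1570.0455 × 1.55 = 2433.5705 kcal/day.

2434 kilocalories daily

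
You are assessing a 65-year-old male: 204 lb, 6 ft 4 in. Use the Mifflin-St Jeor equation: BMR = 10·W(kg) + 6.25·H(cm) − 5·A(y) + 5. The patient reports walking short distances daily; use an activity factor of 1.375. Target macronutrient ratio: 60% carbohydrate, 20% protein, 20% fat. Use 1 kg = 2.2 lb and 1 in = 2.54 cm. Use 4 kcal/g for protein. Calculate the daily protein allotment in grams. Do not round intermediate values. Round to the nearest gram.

Convert to metric: weight = 204 ÷ 2.2 = 92.7273 kg; height = (6×12 + 4) × 2.54 = 76 × 2.54 = 193.04 cm.
Mifflin-St Jeor (male): BMR = 10(92.7273) + 6.25(193.04) − 5(65) + 5 = 927.2727 + 1206.5 − 325 + 5 = 1813.7727 kcal/day.
TEE = 1813.7727 × 1.375 = 2493.9375 kcal/day.
Protein energy = 20% × 2493.9375 = 498.7875 kcal.
Protein = 498.7875 ÷ 4 kcal/g = 124.6969 g.

125 g/day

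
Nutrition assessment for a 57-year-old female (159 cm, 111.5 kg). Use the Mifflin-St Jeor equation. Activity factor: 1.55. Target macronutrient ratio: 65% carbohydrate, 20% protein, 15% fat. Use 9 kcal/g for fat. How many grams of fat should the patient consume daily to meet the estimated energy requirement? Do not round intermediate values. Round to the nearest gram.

Mifflin-St Jeor (female): BMR = 10(111.5) + 6.25(159) − 5(57) − 161 = 1115 + 993.75 − 285 − 161 = 1662.75 kcal/day.
TEE = 1662.75 × 1.55 = 2577.2625 kcal/day.
Fat energy = 15% × 2577.2625 = 386.5894 kcal.
Fat = 386.5894 ÷ 9 kcal/g = 42.9544 g.

43 g/day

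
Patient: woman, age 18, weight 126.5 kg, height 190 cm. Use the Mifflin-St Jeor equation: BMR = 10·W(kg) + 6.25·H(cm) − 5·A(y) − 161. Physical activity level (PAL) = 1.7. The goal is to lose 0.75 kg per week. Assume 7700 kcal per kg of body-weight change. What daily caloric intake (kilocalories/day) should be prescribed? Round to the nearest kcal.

Mifflin-St Jeor (female): BMR = 10(126.5) + 6.25(190) − 5(18) − 161 = 1265 + 1187.5 − 90 − 161 = 2201.5 kcal/day.
TEE = 2201.5 × 1.7 = 3742.55 kcal/day.
Required daily deficit = 0.75 × 7700 ÷ 7 = 825 kcal/day.
Target intake = 3742.55 − 825 = 2917.55 kcal/day.

2918 kilocalories/day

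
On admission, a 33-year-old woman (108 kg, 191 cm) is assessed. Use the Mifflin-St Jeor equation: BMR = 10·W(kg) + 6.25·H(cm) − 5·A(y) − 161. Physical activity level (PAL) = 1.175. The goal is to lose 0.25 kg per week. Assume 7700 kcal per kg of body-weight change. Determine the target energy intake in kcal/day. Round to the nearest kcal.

Mifflin-St Jeor (female): BMR = 10(108) + 6.25(191) − 5(33) − 161 = 1080 + 1193.75 − 165 − 161 = 1947.75 kcal/day.
TEE = 1947.75 × 1.175 = 2288.6063 kcal/day.
Required daily deficit = 0.25 × 7700 ÷ 7 = 275 kcal/day.
Target intake = 2288.6063 − 275 = 2013.6063 kcal/day.

2014 kcal/day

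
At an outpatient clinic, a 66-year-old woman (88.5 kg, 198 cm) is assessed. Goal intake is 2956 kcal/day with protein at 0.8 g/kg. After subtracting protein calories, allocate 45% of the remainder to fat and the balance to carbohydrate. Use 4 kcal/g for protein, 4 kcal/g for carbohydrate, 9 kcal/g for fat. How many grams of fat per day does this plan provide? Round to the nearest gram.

Protein = 0.8 × 88.5 = 70.8 g → 70.8 × 4 = 283.2 kcal.
Non-protein calories = 2956 − 283.2 = 2672.8 kcal.
Fat: 45% × 2672.8 = 1202.76 kcal; carbohydrate: 1470.04 kcal.
Fat: 1202.76 kcal ÷ 9 kcal/g = 133.64 g.

134 g/day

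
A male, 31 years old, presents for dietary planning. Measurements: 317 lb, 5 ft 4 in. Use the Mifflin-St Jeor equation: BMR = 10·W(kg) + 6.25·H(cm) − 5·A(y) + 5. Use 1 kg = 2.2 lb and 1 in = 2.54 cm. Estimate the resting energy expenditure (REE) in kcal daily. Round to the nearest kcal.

2307 kcal daily

Convert to metric: weight = 317 ÷ 2.2 = 144.0909 kg; height = (5×12 + 4) × 2.54 = 64 × 2.54 = 162.56 cm.
Mifflin-St Jeor (male): BMR = 10(144.0909) + 6.25(162.56) − 5(31) + 5 = 1440.9091 + 1016 − 155 + 5 = 2306.9091 kcal/day.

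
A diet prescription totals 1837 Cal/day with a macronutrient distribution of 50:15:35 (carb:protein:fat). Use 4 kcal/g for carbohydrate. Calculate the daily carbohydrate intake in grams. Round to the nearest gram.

230 g/day

Carbohydrate energy = 50% × 1837 = 918.5 kcal.
At 4 kcal/g: 918.5 ÷ 4 = 229.625 g.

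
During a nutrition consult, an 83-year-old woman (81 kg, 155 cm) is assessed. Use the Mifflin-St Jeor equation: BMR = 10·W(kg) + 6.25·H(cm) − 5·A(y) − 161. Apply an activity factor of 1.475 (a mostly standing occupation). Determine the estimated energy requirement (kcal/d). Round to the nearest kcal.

Mifflin-St Jeor (female): BMR = 10(81) + 6.25(155) − 5(83) − 161 = 810 + 968.75 − 415 − 161 = 1202.75 kcal/day.
TEE = BMR × activity factor = 1202.75 × 1.475 = 1774.0563 kcal/day.

1774 kcal/d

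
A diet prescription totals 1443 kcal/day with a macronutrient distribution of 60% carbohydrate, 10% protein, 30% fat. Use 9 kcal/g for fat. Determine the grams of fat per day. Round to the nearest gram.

Fat energy = 30% × 1443 = 432.9 kcal.
At 9 kcal/g: 432.9 ÷ 9 = 48.1 g.

48 g/day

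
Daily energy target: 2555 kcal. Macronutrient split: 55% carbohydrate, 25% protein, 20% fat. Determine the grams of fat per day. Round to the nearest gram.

57 g/day

Fat energy = 20% × 2555 = 511 kcal.
At 9 kcal/g: 511 ÷ 9 = 56.7778 g.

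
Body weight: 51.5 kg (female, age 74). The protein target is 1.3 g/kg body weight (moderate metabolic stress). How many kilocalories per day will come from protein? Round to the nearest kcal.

Protein = 1.3 g/kg × 51.5 kg = 66.95 g/day.
Protein energy = 66.95 g × 4 kcal/g = 267.8 kcal/day.

268 kcal/day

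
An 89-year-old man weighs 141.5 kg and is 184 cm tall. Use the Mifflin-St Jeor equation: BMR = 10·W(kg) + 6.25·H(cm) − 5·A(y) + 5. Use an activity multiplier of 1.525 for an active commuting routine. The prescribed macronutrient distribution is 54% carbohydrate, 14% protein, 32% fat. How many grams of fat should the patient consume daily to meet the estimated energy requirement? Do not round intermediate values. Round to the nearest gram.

115 g/day

Mifflin-St Jeor (male): BMR = 10(141.5) + 6.25(184) − 5(89) + 5 = 1415 + 1150 − 445 + 5 = 2125 kcal/day.
TEE = 2125 × 1.525 = 3240.625 kcal/day.
Fat energy = 32% × 3240.625 = 1037 kcal.
Fat = 1037 ÷ 9 kcal/g = 115.2222 g.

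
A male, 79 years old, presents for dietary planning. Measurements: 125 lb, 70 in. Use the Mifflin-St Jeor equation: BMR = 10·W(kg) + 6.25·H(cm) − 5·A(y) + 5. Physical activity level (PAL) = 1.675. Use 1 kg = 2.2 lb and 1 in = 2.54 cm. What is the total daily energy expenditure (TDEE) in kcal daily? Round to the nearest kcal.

Convert to metric: weight = 125 ÷ 2.2 = 56.8182 kg; height = 70 × 2.54 = 177.8 cm.
Mifflin-St Jeor (male): BMR = 10(56.8182) + 6.25(177.8) − 5(79) + 5 = 568.1818 + 1111.25 − 395 + 5 = 1289.4318 kcal/day.
TEE = BMR × activity factor = 1289.4318 × 1.675 = 2159.7983 kcal/day.

2160 kcal daily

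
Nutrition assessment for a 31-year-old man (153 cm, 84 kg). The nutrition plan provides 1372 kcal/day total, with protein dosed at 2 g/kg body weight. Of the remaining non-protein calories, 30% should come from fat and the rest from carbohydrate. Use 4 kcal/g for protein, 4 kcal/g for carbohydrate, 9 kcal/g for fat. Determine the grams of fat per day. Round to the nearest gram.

Protein = 2 × 84 = 168 g → 168 × 4 = 672 kcal.
Non-protein calories = 1372 − 672 = 700 kcal.
Fat: 30% × 700 = 210 kcal; carbohydrate: 490 kcal.
Fat: 210 kcal ÷ 9 kcal/g = 23.3333 g.

23 g/day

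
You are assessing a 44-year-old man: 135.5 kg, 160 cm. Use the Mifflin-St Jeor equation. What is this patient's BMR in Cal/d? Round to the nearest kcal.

Mifflin-St Jeor (male): BMR = 10(135.5) + 6.25(160) − 5(44) + 5 = 1355 + 1000 − 220 + 5 = 2140 kcal/day.

2140 Cal/d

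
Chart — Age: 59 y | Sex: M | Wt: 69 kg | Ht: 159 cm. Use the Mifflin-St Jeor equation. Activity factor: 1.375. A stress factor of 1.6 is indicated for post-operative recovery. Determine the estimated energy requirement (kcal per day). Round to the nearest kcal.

Mifflin-St Jeor (male): BMR = 10(69) + 6.25(159) − 5(59) + 5 = 690 + 993.75 − 295 + 5 = 1393.75 kcal/day.
TEE = BMR × activity factor = 1393.75 × 1.375 = 1916.4063 kcal/day.
Apply stress factor: 1916.4063 × 1.6 = 3066.25 kcal/day.

3066 kcal per day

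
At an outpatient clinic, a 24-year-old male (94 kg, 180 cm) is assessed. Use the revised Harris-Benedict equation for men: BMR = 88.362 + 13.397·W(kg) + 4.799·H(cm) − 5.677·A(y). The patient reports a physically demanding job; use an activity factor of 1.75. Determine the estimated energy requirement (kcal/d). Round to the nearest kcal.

Harris-Benedict: BMR = 88.362 + 13.397(94) + 4.799(180) − 5.677(24) = 2075.252 kcal/day.
TEE = BMR × activity factor = 2075.252 × 1.75 = 3631.691 kcal/day.

3632 kcal/d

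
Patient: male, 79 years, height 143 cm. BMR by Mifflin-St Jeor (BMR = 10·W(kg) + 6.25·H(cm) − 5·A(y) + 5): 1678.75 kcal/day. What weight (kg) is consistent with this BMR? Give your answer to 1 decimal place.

1678.75 = 10·W + 6.25(143) − 5(79) + 5
10·W = 1678.75 − 503.75 = 1175, so W = 117.5 kg.

117.5 kg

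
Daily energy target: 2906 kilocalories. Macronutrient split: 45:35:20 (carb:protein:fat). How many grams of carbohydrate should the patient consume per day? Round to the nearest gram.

Carbohydrate energy = 45% × 2906 = 1307.7 kcal.
At 4 kcal/g: 1307.7 ÷ 4 = 326.925 g.

327 g/day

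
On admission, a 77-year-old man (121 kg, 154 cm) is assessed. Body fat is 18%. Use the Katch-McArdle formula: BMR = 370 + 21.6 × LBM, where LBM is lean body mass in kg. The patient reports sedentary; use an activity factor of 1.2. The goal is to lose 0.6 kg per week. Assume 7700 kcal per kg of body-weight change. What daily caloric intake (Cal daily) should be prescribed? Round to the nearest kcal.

2356 Cal daily

LBM = 121 × (1 − 0.18) = 99.22 kg. Katch-McArdle: BMR = 370 + 21.6 × 99.22 = 2513.152 kcal/day.
TEE = 2513.152 × 1.2 = 3015.7824 kcal/day.
Required daily deficit = 0.6 × 7700 ÷ 7 = 660 kcal/day.
Target intake = 3015.7824 − 660 = 2355.7824 kcal/day.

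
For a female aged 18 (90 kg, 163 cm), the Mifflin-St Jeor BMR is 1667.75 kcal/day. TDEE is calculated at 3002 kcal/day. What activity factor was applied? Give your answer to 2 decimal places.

1.80

Activity factor = TEE ÷ BMR = 3002 ÷ 1667.75 = 1.8.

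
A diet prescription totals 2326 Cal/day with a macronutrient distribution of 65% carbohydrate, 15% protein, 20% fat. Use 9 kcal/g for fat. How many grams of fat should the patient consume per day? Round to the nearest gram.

Fat energy = 20% × 2326 = 465.2 kcal.
At 9 kcal/g: 465.2 ÷ 9 = 51.6889 g.

52 g/day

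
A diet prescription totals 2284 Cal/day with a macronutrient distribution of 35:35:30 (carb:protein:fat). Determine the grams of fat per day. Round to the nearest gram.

76 g/day

Fat energy = 30% × 2284 = 685.2 kcal.
At 9 kcal/g: 685.2 ÷ 9 = 76.1333 g.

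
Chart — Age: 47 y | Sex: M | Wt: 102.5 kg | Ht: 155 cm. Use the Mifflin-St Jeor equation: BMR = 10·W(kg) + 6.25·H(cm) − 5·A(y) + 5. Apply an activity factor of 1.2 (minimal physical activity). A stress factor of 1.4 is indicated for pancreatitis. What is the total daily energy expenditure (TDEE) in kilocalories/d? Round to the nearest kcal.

2963 kilocalories/d

Mifflin-St Jeor (male): BMR = 10(102.5) + 6.25(155) − 5(47) + 5 = 1025 + 968.75 − 235 + 5 = 1763.75 kcal/day.
TEE = BMR × activity factor = 1763.75 × 1.2 = 2116.5 kcal/day.
Apply stress factor: 2116.5 × 1.4 = 2963.1 kcal/day.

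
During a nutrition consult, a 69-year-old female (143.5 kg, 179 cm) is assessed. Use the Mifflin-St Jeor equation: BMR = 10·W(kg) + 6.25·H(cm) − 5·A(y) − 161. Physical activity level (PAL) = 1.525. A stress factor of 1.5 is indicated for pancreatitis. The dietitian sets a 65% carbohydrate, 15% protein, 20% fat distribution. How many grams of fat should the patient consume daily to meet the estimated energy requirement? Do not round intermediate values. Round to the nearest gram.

Mifflin-St Jeor (female): BMR = 10(143.5) + 6.25(179) − 5(69) − 161 = 1435 + 1118.75 − 345 − 161 = 2047.75 kcal/day.
TEE = 2047.75 × 1.525 = 3122.8188 kcal/day.
With stress factor 1.5: 3122.8188 × 1.5 = 4684.2281 kcal/day.
Fat energy = 20% × 4684.2281 = 936.8456 kcal.
Fat = 936.8456 ÷ 9 kcal/g = 104.094 g.

104 g/day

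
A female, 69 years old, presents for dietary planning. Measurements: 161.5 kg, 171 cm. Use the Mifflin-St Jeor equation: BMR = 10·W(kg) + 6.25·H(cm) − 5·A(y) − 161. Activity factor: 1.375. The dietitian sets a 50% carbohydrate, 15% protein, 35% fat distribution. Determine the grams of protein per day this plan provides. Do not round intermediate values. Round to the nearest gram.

Mifflin-St Jeor (female): BMR = 10(161.5) + 6.25(171) − 5(69) − 161 = 1615 + 1068.75 − 345 − 161 = 2177.75 kcal/day.
TEE = 2177.75 × 1.375 = 2994.4063 kcal/day.
Protein energy = 15% × 2994.4063 = 449.1609 kcal.
Protein = 449.1609 ÷ 4 kcal/g = 112.2902 g.

112 g/day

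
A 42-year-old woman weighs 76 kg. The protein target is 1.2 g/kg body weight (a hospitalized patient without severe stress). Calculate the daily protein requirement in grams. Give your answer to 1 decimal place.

Protein = 1.2 g/kg × 76 kg = 91.2 g/day.

91.2 g/day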